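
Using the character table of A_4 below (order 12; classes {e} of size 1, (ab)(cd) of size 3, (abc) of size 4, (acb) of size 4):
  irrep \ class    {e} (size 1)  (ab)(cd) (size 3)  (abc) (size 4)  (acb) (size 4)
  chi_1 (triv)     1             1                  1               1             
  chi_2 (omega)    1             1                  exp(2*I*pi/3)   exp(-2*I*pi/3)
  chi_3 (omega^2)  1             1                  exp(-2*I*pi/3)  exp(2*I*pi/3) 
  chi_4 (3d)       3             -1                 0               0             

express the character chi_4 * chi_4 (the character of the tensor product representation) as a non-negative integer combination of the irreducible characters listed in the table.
chi_4 tensor chi_4 = chi_1 + chi_2 + chi_3 + 2*chi_4 (all other irreducibles have multiplicity 0).

Working: The character of a tensor product is the pointwise product (chi_4 * chi_4)(C) = chi_4(C) * chi_4(C):
  {e}: (3)*(3), (ab)(cd): (-1)*(-1), (abc): (0)*(0), (acb): (0)*(0)
so (chi_4 * chi_4) takes values
  {e} -> 9, (ab)(cd) -> 1, (abc) -> 0, (acb) -> 0.
Now take the inner product of this character with each irreducible chi from the table, <chi_4*chi_4, chi> = (1/12) sum_C |C| (chi_4*chi_4)(C) conj(chi(C)):
  <chi_4*chi_4, chi_1> = (1/12)[1*(9)*conj(1) + 3*(1)*conj(1) + 4*(0)*conj(1) + 4*(0)*conj(1)]
      = (1/12)[(9) + (3) + (0) + (0)] = 12/12 = 1
  <chi_4*chi_4, chi_2> = (1/12)[1*(9)*conj(1) + 3*(1)*conj(1) + 4*(0)*conj(exp(2*I*pi/3)) + 4*(0)*conj(exp(-2*I*pi/3))]
      = (1/12)[(9) + (3) + (0) + (0)] = 12/12 = 1
  <chi_4*chi_4, chi_3> = (1/12)[1*(9)*conj(1) + 3*(1)*conj(1) + 4*(0)*conj(exp(-2*I*pi/3)) + 4*(0)*conj(exp(2*I*pi/3))]
      = (1/12)[(9) + (3) + (0) + (0)] = 12/12 = 1
  <chi_4*chi_4, chi_4> = (1/12)[1*(9)*conj(3) + 3*(1)*conj(-1) + 4*(0)*conj(0) + 4*(0)*conj(0)]
      = (1/12)[(27) + (-3) + (0) + (0)] = 24/12 = 2
(Exp terms are combined using exp(i*s)*conj(exp(i*t)) = exp(i*(s-t)), and sums of them are collapsed using the identity that for every m > 1 the m distinct m-th roots of unity sum to 0, e.g. 1 + exp(2*I*pi/3) + exp(-2*I*pi/3) = 0.)
Hence the multiplicities are chi_1: 1, chi_2: 1, chi_3: 1, chi_4: 2. Dimension check: dim(chi_4)*dim(chi_4) = 3*3 = 9 and sum (mult * dim) = 1*1 + 1*1 + 1*1 + 2*3 = 9.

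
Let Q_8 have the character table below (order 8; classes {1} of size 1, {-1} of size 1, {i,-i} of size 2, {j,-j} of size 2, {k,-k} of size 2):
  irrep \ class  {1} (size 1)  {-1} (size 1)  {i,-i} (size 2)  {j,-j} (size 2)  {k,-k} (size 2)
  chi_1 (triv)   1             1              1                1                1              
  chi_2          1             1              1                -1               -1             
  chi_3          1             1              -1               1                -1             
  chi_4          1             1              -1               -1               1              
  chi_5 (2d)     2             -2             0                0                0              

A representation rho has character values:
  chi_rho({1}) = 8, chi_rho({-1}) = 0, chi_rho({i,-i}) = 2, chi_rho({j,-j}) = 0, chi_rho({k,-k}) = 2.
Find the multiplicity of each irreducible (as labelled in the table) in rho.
Multiplicities: chi_1: 2, chi_2: 1, chi_3: 0, chi_4: 1, chi_5: 2.

Argument: Use <chi_rho, chi> = (1/|G|) sum_C |C| * chi_rho(C) * conj(chi(C)) with |G| = 8 for each irreducible chi in the table:
  <chi_rho, chi_1> = (1/8)[1*(8)*conj(1) + 1*(0)*conj(1) + 2*(2)*conj(1) + 2*(0)*conj(1) + 2*(2)*conj(1)]
      = (1/8)[(8) + (0) + (4) + (0) + (4)] = 16/8 = 2
  <chi_rho, chi_2> = (1/8)[1*(8)*conj(1) + 1*(0)*conj(1) + 2*(2)*conj(1) + 2*(0)*conj(-1) + 2*(2)*conj(-1)]
      = (1/8)[(8) + (0) + (4) + (0) + (-4)] = 8/8 = 1
  <chi_rho, chi_3> = (1/8)[1*(8)*conj(1) + 1*(0)*conj(1) + 2*(2)*conj(-1) + 2*(0)*conj(1) + 2*(2)*conj(-1)]
      = (1/8)[(8) + (0) + (-4) + (0) + (-4)] = 0/8 = 0
  <chi_rho, chi_4> = (1/8)[1*(8)*conj(1) + 1*(0)*conj(1) + 2*(2)*conj(-1) + 2*(0)*conj(-1) + 2*(2)*conj(1)]
      = (1/8)[(8) + (0) + (-4) + (0) + (4)] = 8/8 = 1
  <chi_rho, chi_5> = (1/8)[1*(8)*conj(2) + 1*(0)*conj(-2) + 2*(2)*conj(0) + 2*(0)*conj(0) + 2*(2)*conj(0)]
      = (1/8)[(16) + (0) + (0) + (0) + (0)] = 16/8 = 2
Dimension check: dim(rho) = sum (mult * dim) = 2*1 + 1*1 + 0*1 + 1*1 + 2*2 = 8 = chi_rho(e) = 8.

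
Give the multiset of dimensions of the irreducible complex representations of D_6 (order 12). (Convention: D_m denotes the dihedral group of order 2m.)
Dimensions: 1, 1, 1, 1, 2, 2

Solution. There are 6 irreducibles (= number of conjugacy classes). Their dimensions d_i satisfy sum d_i^2 = |G| = 12: 1 + 1 + 1 + 1 + 4 + 4 = 12.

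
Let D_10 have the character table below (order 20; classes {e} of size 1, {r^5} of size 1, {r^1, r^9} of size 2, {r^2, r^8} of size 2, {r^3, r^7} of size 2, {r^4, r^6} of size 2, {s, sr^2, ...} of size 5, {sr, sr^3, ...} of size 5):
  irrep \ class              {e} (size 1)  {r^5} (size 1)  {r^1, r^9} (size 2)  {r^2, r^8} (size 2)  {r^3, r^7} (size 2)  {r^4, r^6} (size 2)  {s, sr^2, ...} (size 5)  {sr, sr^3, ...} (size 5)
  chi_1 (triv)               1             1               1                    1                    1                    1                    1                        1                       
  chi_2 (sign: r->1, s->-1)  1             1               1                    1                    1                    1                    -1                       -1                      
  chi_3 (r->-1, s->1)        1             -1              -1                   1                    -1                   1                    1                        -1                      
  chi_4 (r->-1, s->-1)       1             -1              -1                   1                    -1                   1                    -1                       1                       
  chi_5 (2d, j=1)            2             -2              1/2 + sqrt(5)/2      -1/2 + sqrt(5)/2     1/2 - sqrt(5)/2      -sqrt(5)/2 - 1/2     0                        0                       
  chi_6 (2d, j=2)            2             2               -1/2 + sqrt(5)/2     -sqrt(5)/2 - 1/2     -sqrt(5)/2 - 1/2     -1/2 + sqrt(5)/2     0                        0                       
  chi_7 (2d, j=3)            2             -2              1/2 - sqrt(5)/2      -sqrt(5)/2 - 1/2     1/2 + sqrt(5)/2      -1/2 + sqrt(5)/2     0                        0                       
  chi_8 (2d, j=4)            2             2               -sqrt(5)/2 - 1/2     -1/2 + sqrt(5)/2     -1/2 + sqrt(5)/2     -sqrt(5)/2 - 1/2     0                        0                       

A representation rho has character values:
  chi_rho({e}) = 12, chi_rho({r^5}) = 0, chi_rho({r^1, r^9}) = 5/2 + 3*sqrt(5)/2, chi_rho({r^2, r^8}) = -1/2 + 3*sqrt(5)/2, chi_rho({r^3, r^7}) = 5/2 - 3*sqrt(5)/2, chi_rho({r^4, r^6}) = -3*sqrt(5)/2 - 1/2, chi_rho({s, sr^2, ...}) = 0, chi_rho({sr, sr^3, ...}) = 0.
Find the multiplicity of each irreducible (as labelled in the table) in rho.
Multiplicities: chi_1: 1, chi_2: 1, chi_3: 0, chi_4: 0, chi_5: 3, chi_6: 1, chi_7: 0, chi_8: 1.

Solution. Use <chi_rho, chi> = (1/|G|) sum_C |C| * chi_rho(C) * conj(chi(C)) with |G| = 20 for each irreducible chi in the table:
  <chi_rho, chi_1> = (1/20)[1*(12)*conj(1) + 1*(0)*conj(1) + 2*(5/2 + 3*sqrt(5)/2)*conj(1) + 2*(-1/2 + 3*sqrt(5)/2)*conj(1) + 2*(5/2 - 3*sqrt(5)/2)*conj(1) + 2*(-3*sqrt(5)/2 - 1/2)*conj(1) + 5*(0)*conj(1) + 5*(0)*conj(1)]
      = (1/20)[(12) + (0) + (5 + 3*sqrt(5)) + (-1 + 3*sqrt(5)) + (5 - 3*sqrt(5)) + (-3*sqrt(5) - 1) + (0) + (0)] = 20/20 = 1
  <chi_rho, chi_2> = (1/20)[1*(12)*conj(1) + 1*(0)*conj(1) + 2*(5/2 + 3*sqrt(5)/2)*conj(1) + 2*(-1/2 + 3*sqrt(5)/2)*conj(1) + 2*(5/2 - 3*sqrt(5)/2)*conj(1) + 2*(-3*sqrt(5)/2 - 1/2)*conj(1) + 5*(0)*conj(-1) + 5*(0)*conj(-1)]
      = (1/20)[(12) + (0) + (5 + 3*sqrt(5)) + (-1 + 3*sqrt(5)) + (5 - 3*sqrt(5)) + (-3*sqrt(5) - 1) + (0) + (0)] = 20/20 = 1
  <chi_rho, chi_3> = (1/20)[1*(12)*conj(1) + 1*(0)*conj(-1) + 2*(5/2 + 3*sqrt(5)/2)*conj(-1) + 2*(-1/2 + 3*sqrt(5)/2)*conj(1) + 2*(5/2 - 3*sqrt(5)/2)*conj(-1) + 2*(-3*sqrt(5)/2 - 1/2)*conj(1) + 5*(0)*conj(1) + 5*(0)*conj(-1)]
      = (1/20)[(12) + (0) + (-3*sqrt(5) - 5) + (-1 + 3*sqrt(5)) + (-5 + 3*sqrt(5)) + (-3*sqrt(5) - 1) + (0) + (0)] = 0/20 = 0
  <chi_rho, chi_4> = (1/20)[1*(12)*conj(1) + 1*(0)*conj(-1) + 2*(5/2 + 3*sqrt(5)/2)*conj(-1) + 2*(-1/2 + 3*sqrt(5)/2)*conj(1) + 2*(5/2 - 3*sqrt(5)/2)*conj(-1) + 2*(-3*sqrt(5)/2 - 1/2)*conj(1) + 5*(0)*conj(-1) + 5*(0)*conj(1)]
      = (1/20)[(12) + (0) + (-3*sqrt(5) - 5) + (-1 + 3*sqrt(5)) + (-5 + 3*sqrt(5)) + (-3*sqrt(5) - 1) + (0) + (0)] = 0/20 = 0
  <chi_rho, chi_5> = (1/20)[1*(12)*conj(2) + 1*(0)*conj(-2) + 2*(5/2 + 3*sqrt(5)/2)*conj(1/2 + sqrt(5)/2) + 2*(-1/2 + 3*sqrt(5)/2)*conj(-1/2 + sqrt(5)/2) + 2*(5/2 - 3*sqrt(5)/2)*conj(1/2 - sqrt(5)/2) + 2*(-3*sqrt(5)/2 - 1/2)*conj(-sqrt(5)/2 - 1/2) + 5*(0)*conj(0) + 5*(0)*conj(0)]
      = (1/20)[(24) + (0) + (4*sqrt(5) + 10) + (8 - 2*sqrt(5)) + (10 - 4*sqrt(5)) + (2*sqrt(5) + 8) + (0) + (0)] = 60/20 = 3
  <chi_rho, chi_6> = (1/20)[1*(12)*conj(2) + 1*(0)*conj(2) + 2*(5/2 + 3*sqrt(5)/2)*conj(-1/2 + sqrt(5)/2) + 2*(-1/2 + 3*sqrt(5)/2)*conj(-sqrt(5)/2 - 1/2) + 2*(5/2 - 3*sqrt(5)/2)*conj(-sqrt(5)/2 - 1/2) + 2*(-3*sqrt(5)/2 - 1/2)*conj(-1/2 + sqrt(5)/2) + 5*(0)*conj(0) + 5*(0)*conj(0)]
      = (1/20)[(24) + (0) + (sqrt(5) + 5) + (-7 - sqrt(5)) + (5 - sqrt(5)) + (-7 + sqrt(5)) + (0) + (0)] = 20/20 = 1
  <chi_rho, chi_7> = (1/20)[1*(12)*conj(2) + 1*(0)*conj(-2) + 2*(5/2 + 3*sqrt(5)/2)*conj(1/2 - sqrt(5)/2) + 2*(-1/2 + 3*sqrt(5)/2)*conj(-sqrt(5)/2 - 1/2) + 2*(5/2 - 3*sqrt(5)/2)*conj(1/2 + sqrt(5)/2) + 2*(-3*sqrt(5)/2 - 1/2)*conj(-1/2 + sqrt(5)/2) + 5*(0)*conj(0) + 5*(0)*conj(0)]
      = (1/20)[(24) + (0) + (-5 - sqrt(5)) + (-7 - sqrt(5)) + (-5 + sqrt(5)) + (-7 + sqrt(5)) + (0) + (0)] = 0/20 = 0
  <chi_rho, chi_8> = (1/20)[1*(12)*conj(2) + 1*(0)*conj(2) + 2*(5/2 + 3*sqrt(5)/2)*conj(-sqrt(5)/2 - 1/2) + 2*(-1/2 + 3*sqrt(5)/2)*conj(-1/2 + sqrt(5)/2) + 2*(5/2 - 3*sqrt(5)/2)*conj(-1/2 + sqrt(5)/2) + 2*(-3*sqrt(5)/2 - 1/2)*conj(-sqrt(5)/2 - 1/2) + 5*(0)*conj(0) + 5*(0)*conj(0)]
      = (1/20)[(24) + (0) + (-10 - 4*sqrt(5)) + (8 - 2*sqrt(5)) + (-10 + 4*sqrt(5)) + (2*sqrt(5) + 8) + (0) + (0)] = 20/20 = 1
Dimension check: dim(rho) = sum (mult * dim) = 1*1 + 1*1 + 0*1 + 0*1 + 3*2 + 1*2 + 0*2 + 1*2 = 12 = chi_rho(e) = 12.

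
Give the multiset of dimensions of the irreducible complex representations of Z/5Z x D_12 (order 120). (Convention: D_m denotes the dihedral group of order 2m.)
Dimensions: 1, 1, 1, 1, 1, 1, 1, 1, 1, 1, 1, 1, 1, 1, 1, 1, 1, 1, 1, 1, 2, 2, 2, 2, 2, 2, 2, 2, 2, 2, 2, 2, 2, 2, 2, 2, 2, 2, 2, 2, 2, 2, 2, 2, 2

Explanation: There are 45 irreducibles (= number of conjugacy classes). Their dimensions d_i satisfy sum d_i^2 = |G| = 120: 1 + 1 + 1 + 1 + 1 + 1 + 1 + 1 + 1 + 1 + 1 + 1 + 1 + 1 + 1 + 1 + 1 + 1 + 1 + 1 + 4 + 4 + 4 + 4 + 4 + 4 + 4 + 4 + 4 + 4 + 4 + 4 + 4 + 4 + 4 + 4 + 4 + 4 + 4 + 4 + 4 + 4 + 4 + 4 + 4 = 120. (For the product with Z/5Z: each of the 5 1-dim characters of Z/5Z tensors with each irrep of D_12, giving 5 copies of each D_12-dimension.)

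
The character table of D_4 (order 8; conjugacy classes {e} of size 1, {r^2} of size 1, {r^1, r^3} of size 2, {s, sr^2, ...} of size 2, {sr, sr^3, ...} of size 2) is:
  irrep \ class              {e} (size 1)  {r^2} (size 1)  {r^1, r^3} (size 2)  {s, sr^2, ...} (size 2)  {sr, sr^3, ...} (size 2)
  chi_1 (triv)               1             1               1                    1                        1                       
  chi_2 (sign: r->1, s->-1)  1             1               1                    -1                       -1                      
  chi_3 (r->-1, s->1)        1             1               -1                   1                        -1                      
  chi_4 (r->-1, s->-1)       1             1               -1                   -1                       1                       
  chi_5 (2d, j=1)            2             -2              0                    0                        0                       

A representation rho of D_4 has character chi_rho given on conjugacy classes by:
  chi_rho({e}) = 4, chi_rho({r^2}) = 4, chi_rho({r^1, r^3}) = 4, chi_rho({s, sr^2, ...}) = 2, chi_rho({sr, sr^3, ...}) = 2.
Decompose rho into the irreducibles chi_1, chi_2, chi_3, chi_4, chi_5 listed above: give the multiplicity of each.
Multiplicities: chi_1: 3, chi_2: 1, chi_3: 0, chi_4: 0, chi_5: 0.

Details: Use <chi_rho, chi> = (1/|G|) sum_C |C| * chi_rho(C) * conj(chi(C)) with |G| = 8 for each irreducible chi in the table:
  <chi_rho, chi_1> = (1/8)[1*(4)*conj(1) + 1*(4)*conj(1) + 2*(4)*conj(1) + 2*(2)*conj(1) + 2*(2)*conj(1)]
      = (1/8)[(4) + (4) + (8) + (4) + (4)] = 24/8 = 3
  <chi_rho, chi_2> = (1/8)[1*(4)*conj(1) + 1*(4)*conj(1) + 2*(4)*conj(1) + 2*(2)*conj(-1) + 2*(2)*conj(-1)]
      = (1/8)[(4) + (4) + (8) + (-4) + (-4)] = 8/8 = 1
  <chi_rho, chi_3> = (1/8)[1*(4)*conj(1) + 1*(4)*conj(1) + 2*(4)*conj(-1) + 2*(2)*conj(1) + 2*(2)*conj(-1)]
      = (1/8)[(4) + (4) + (-8) + (4) + (-4)] = 0/8 = 0
  <chi_rho, chi_4> = (1/8)[1*(4)*conj(1) + 1*(4)*conj(1) + 2*(4)*conj(-1) + 2*(2)*conj(-1) + 2*(2)*conj(1)]
      = (1/8)[(4) + (4) + (-8) + (-4) + (4)] = 0/8 = 0
  <chi_rho, chi_5> = (1/8)[1*(4)*conj(2) + 1*(4)*conj(-2) + 2*(4)*conj(0) + 2*(2)*conj(0) + 2*(2)*conj(0)]
      = (1/8)[(8) + (-8) + (0) + (0) + (0)] = 0/8 = 0
Dimension check: dim(rho) = sum (mult * dim) = 3*1 + 1*1 + 0*1 + 0*1 + 0*2 = 4 = chi_rho(e) = 4.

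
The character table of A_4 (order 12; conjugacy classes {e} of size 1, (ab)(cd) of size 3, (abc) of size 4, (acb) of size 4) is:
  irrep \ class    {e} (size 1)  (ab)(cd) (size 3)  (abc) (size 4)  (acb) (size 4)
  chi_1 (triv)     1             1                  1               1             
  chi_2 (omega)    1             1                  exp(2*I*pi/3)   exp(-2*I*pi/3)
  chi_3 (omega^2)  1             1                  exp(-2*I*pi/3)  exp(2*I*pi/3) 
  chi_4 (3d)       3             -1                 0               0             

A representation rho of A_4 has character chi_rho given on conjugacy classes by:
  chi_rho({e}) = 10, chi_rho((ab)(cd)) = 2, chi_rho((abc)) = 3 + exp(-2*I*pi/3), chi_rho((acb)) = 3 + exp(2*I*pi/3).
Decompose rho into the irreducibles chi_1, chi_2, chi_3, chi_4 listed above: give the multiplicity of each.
Multiplicities: chi_1: 3, chi_2: 0, chi_3: 1, chi_4: 2.

Why: Use <chi_rho, chi> = (1/|G|) sum_C |C| * chi_rho(C) * conj(chi(C)) with |G| = 12 for each irreducible chi in the table:
  <chi_rho, chi_1> = (1/12)[1*(10)*conj(1) + 3*(2)*conj(1) + 4*(3 + exp(-2*I*pi/3))*conj(1) + 4*(3 + exp(2*I*pi/3))*conj(1)]
      = (1/12)[(10) + (6) + (12 + 4*exp(-2*I*pi/3)) + (12 + 4*exp(2*I*pi/3))] = 36/12 = 3
  <chi_rho, chi_2> = (1/12)[1*(10)*conj(1) + 3*(2)*conj(1) + 4*(3 + exp(-2*I*pi/3))*conj(exp(2*I*pi/3)) + 4*(3 + exp(2*I*pi/3))*conj(exp(-2*I*pi/3))]
      = (1/12)[(10) + (6) + (12*exp(-2*I*pi/3) + 4*exp(2*I*pi/3)) + (4*exp(-2*I*pi/3) + 12*exp(2*I*pi/3))] = 0/12 = 0
  <chi_rho, chi_3> = (1/12)[1*(10)*conj(1) + 3*(2)*conj(1) + 4*(3 + exp(-2*I*pi/3))*conj(exp(-2*I*pi/3)) + 4*(3 + exp(2*I*pi/3))*conj(exp(2*I*pi/3))]
      = (1/12)[(10) + (6) + (4 + 12*exp(2*I*pi/3)) + (4 + 12*exp(-2*I*pi/3))] = 12/12 = 1
  <chi_rho, chi_4> = (1/12)[1*(10)*conj(3) + 3*(2)*conj(-1) + 4*(3 + exp(-2*I*pi/3))*conj(0) + 4*(3 + exp(2*I*pi/3))*conj(0)]
      = (1/12)[(30) + (-6) + (0) + (0)] = 24/12 = 2
(Exp terms are combined using exp(i*s)*conj(exp(i*t)) = exp(i*(s-t)), and sums of them are collapsed using the identity that for every m > 1 the m distinct m-th roots of unity sum to 0, e.g. 1 + exp(2*I*pi/3) + exp(-2*I*pi/3) = 0.)
Dimension check: dim(rho) = sum (mult * dim) = 3*1 + 0*1 + 1*1 + 2*3 = 10 = chi_rho(e) = 10.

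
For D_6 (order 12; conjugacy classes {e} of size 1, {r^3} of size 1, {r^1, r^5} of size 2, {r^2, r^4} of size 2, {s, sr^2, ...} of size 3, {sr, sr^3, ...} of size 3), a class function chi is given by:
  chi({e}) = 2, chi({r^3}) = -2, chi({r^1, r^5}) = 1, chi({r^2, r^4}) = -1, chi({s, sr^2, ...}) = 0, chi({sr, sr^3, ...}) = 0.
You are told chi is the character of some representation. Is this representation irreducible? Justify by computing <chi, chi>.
Irreducible: <chi, chi> = 1.

Explanation: <chi, chi> = (1/|G|) sum_C |C| * |chi(C)|^2 = (1/12)[1*|2|^2 + 1*|-2|^2 + 2*|1|^2 + 2*|-1|^2 + 3*|0|^2 + 3*|0|^2]
  = (1/12)[(4) + (4) + (2) + (2) + (0) + (0)] = 12/12 = 1.
A character is irreducible iff <chi, chi> = 1, so this representation is irreducible.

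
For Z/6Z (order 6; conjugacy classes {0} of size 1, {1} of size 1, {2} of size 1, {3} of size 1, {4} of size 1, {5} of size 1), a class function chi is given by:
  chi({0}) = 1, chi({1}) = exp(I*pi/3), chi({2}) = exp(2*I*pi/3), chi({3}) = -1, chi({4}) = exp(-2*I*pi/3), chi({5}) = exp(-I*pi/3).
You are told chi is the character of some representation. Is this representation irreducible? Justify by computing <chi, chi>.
Irreducible: <chi, chi> = 1.

Why: <chi, chi> = (1/|G|) sum_C |C| * |chi(C)|^2 = (1/6)[1*|1|^2 + 1*|exp(I*pi/3)|^2 + 1*|exp(2*I*pi/3)|^2 + 1*|-1|^2 + 1*|exp(-2*I*pi/3)|^2 + 1*|exp(-I*pi/3)|^2]
  = (1/6)[(1) + (1) + (1) + (1) + (1) + (1)] = 6/6 = 1.
(Exp terms are combined using exp(i*s)*conj(exp(i*t)) = exp(i*(s-t)), and sums of them are collapsed using the identity that for every m > 1 the m distinct m-th roots of unity sum to 0, e.g. 1 + exp(2*I*pi/3) + exp(-2*I*pi/3) = 0.)
A character is irreducible iff <chi, chi> = 1, so this representation is irreducible.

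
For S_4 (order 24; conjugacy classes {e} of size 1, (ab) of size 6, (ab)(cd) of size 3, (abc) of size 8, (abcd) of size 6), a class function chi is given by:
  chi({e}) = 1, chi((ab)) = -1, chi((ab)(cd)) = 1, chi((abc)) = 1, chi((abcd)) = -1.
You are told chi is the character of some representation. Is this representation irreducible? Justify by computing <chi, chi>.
Irreducible: <chi, chi> = 1.

Details: <chi, chi> = (1/|G|) sum_C |C| * |chi(C)|^2 = (1/24)[1*|1|^2 + 6*|-1|^2 + 3*|1|^2 + 8*|1|^2 + 6*|-1|^2]
  = (1/24)[(1) + (6) + (3) + (8) + (6)] = 24/24 = 1.
A character is irreducible iff <chi, chi> = 1, so this representation is irreducible.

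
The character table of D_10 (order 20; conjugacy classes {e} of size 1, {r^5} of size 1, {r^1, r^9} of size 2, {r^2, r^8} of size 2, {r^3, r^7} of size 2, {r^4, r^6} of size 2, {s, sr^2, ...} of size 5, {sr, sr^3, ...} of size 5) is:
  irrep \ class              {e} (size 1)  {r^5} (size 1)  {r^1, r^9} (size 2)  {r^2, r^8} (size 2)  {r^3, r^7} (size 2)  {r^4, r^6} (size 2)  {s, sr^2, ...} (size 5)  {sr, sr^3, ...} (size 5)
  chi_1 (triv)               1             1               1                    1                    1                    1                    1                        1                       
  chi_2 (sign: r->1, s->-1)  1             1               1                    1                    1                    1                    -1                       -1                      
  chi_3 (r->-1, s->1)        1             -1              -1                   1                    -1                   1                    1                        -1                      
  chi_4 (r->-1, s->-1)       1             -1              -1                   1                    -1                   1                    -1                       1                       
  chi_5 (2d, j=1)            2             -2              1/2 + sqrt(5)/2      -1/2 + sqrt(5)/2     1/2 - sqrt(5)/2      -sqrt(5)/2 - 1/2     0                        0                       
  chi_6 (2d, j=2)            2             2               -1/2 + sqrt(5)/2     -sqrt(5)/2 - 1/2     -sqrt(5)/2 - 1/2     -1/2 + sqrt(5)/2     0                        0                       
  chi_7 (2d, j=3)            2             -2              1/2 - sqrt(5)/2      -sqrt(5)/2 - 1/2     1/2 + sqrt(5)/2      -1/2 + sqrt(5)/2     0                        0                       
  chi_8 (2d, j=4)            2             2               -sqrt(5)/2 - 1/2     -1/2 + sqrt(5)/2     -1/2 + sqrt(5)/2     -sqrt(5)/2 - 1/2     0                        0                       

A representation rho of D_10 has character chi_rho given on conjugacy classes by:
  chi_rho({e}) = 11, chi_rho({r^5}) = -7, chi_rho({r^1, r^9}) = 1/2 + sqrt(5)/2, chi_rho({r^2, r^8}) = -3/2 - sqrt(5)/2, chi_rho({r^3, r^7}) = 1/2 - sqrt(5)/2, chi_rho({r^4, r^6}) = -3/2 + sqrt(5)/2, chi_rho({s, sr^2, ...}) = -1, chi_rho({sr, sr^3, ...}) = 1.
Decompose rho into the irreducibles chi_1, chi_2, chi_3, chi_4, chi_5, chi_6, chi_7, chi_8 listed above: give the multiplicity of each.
Multiplicities: chi_1: 0, chi_2: 0, chi_3: 0, chi_4: 1, chi_5: 2, chi_6: 1, chi_7: 2, chi_8: 0.

Justification: Use <chi_rho, chi> = (1/|G|) sum_C |C| * chi_rho(C) * conj(chi(C)) with |G| = 20 for each irreducible chi in the table:
  <chi_rho, chi_1> = (1/20)[1*(11)*conj(1) + 1*(-7)*conj(1) + 2*(1/2 + sqrt(5)/2)*conj(1) + 2*(-3/2 - sqrt(5)/2)*conj(1) + 2*(1/2 - sqrt(5)/2)*conj(1) + 2*(-3/2 + sqrt(5)/2)*conj(1) + 5*(-1)*conj(1) + 5*(1)*conj(1)]
      = (1/20)[(11) + (-7) + (1 + sqrt(5)) + (-3 - sqrt(5)) + (1 - sqrt(5)) + (-3 + sqrt(5)) + (-5) + (5)] = 0/20 = 0
  <chi_rho, chi_2> = (1/20)[1*(11)*conj(1) + 1*(-7)*conj(1) + 2*(1/2 + sqrt(5)/2)*conj(1) + 2*(-3/2 - sqrt(5)/2)*conj(1) + 2*(1/2 - sqrt(5)/2)*conj(1) + 2*(-3/2 + sqrt(5)/2)*conj(1) + 5*(-1)*conj(-1) + 5*(1)*conj(-1)]
      = (1/20)[(11) + (-7) + (1 + sqrt(5)) + (-3 - sqrt(5)) + (1 - sqrt(5)) + (-3 + sqrt(5)) + (5) + (-5)] = 0/20 = 0
  <chi_rho, chi_3> = (1/20)[1*(11)*conj(1) + 1*(-7)*conj(-1) + 2*(1/2 + sqrt(5)/2)*conj(-1) + 2*(-3/2 - sqrt(5)/2)*conj(1) + 2*(1/2 - sqrt(5)/2)*conj(-1) + 2*(-3/2 + sqrt(5)/2)*conj(1) + 5*(-1)*conj(1) + 5*(1)*conj(-1)]
      = (1/20)[(11) + (7) + (-sqrt(5) - 1) + (-3 - sqrt(5)) + (-1 + sqrt(5)) + (-3 + sqrt(5)) + (-5) + (-5)] = 0/20 = 0
  <chi_rho, chi_4> = (1/20)[1*(11)*conj(1) + 1*(-7)*conj(-1) + 2*(1/2 + sqrt(5)/2)*conj(-1) + 2*(-3/2 - sqrt(5)/2)*conj(1) + 2*(1/2 - sqrt(5)/2)*conj(-1) + 2*(-3/2 + sqrt(5)/2)*conj(1) + 5*(-1)*conj(-1) + 5*(1)*conj(1)]
      = (1/20)[(11) + (7) + (-sqrt(5) - 1) + (-3 - sqrt(5)) + (-1 + sqrt(5)) + (-3 + sqrt(5)) + (5) + (5)] = 20/20 = 1
  <chi_rho, chi_5> = (1/20)[1*(11)*conj(2) + 1*(-7)*conj(-2) + 2*(1/2 + sqrt(5)/2)*conj(1/2 + sqrt(5)/2) + 2*(-3/2 - sqrt(5)/2)*conj(-1/2 + sqrt(5)/2) + 2*(1/2 - sqrt(5)/2)*conj(1/2 - sqrt(5)/2) + 2*(-3/2 + sqrt(5)/2)*conj(-sqrt(5)/2 - 1/2) + 5*(-1)*conj(0) + 5*(1)*conj(0)]
      = (1/20)[(22) + (14) + (sqrt(5) + 3) + (-sqrt(5) - 1) + (3 - sqrt(5)) + (-1 + sqrt(5)) + (0) + (0)] = 40/20 = 2
  <chi_rho, chi_6> = (1/20)[1*(11)*conj(2) + 1*(-7)*conj(2) + 2*(1/2 + sqrt(5)/2)*conj(-1/2 + sqrt(5)/2) + 2*(-3/2 - sqrt(5)/2)*conj(-sqrt(5)/2 - 1/2) + 2*(1/2 - sqrt(5)/2)*conj(-sqrt(5)/2 - 1/2) + 2*(-3/2 + sqrt(5)/2)*conj(-1/2 + sqrt(5)/2) + 5*(-1)*conj(0) + 5*(1)*conj(0)]
      = (1/20)[(22) + (-14) + (2) + (4 + 2*sqrt(5)) + (2) + (4 - 2*sqrt(5)) + (0) + (0)] = 20/20 = 1
  <chi_rho, chi_7> = (1/20)[1*(11)*conj(2) + 1*(-7)*conj(-2) + 2*(1/2 + sqrt(5)/2)*conj(1/2 - sqrt(5)/2) + 2*(-3/2 - sqrt(5)/2)*conj(-sqrt(5)/2 - 1/2) + 2*(1/2 - sqrt(5)/2)*conj(1/2 + sqrt(5)/2) + 2*(-3/2 + sqrt(5)/2)*conj(-1/2 + sqrt(5)/2) + 5*(-1)*conj(0) + 5*(1)*conj(0)]
      = (1/20)[(22) + (14) + (-2) + (4 + 2*sqrt(5)) + (-2) + (4 - 2*sqrt(5)) + (0) + (0)] = 40/20 = 2
  <chi_rho, chi_8> = (1/20)[1*(11)*conj(2) + 1*(-7)*conj(2) + 2*(1/2 + sqrt(5)/2)*conj(-sqrt(5)/2 - 1/2) + 2*(-3/2 - sqrt(5)/2)*conj(-1/2 + sqrt(5)/2) + 2*(1/2 - sqrt(5)/2)*conj(-1/2 + sqrt(5)/2) + 2*(-3/2 + sqrt(5)/2)*conj(-sqrt(5)/2 - 1/2) + 5*(-1)*conj(0) + 5*(1)*conj(0)]
      = (1/20)[(22) + (-14) + (-3 - sqrt(5)) + (-sqrt(5) - 1) + (-3 + sqrt(5)) + (-1 + sqrt(5)) + (0) + (0)] = 0/20 = 0
Dimension check: dim(rho) = sum (mult * dim) = 0*1 + 0*1 + 0*1 + 1*1 + 2*2 + 1*2 + 2*2 + 0*2 = 11 = chi_rho(e) = 11.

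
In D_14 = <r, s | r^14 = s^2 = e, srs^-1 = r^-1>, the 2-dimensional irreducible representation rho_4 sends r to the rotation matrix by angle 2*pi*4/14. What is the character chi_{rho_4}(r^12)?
chi_{rho_4}(r^12) = 2*cos(2*pi*4*12/14) = -2*cos(pi/7)

Working: rho_4(r^12) is rotation by angle 2*pi*4*12/14, whose trace is 2*cos(2*pi*4*12/14) = -2*cos(pi/7).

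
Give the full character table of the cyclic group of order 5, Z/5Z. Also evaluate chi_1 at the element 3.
Character table of Z/5Z (irreps indexed chi_0,...,chi_4 with chi_k(m) = zeta_5^(k*m), zeta_5 = exp(2*pi*i/5)):
  irrep \ class  {0} (size 1)  {1} (size 1)    {2} (size 1)    {3} (size 1)    {4} (size 1)  
  chi_0          1             1               1               1               1             
  chi_1          1             exp(2*I*pi/5)   exp(4*I*pi/5)   exp(-4*I*pi/5)  exp(-2*I*pi/5)
  chi_2          1             exp(4*I*pi/5)   exp(-2*I*pi/5)  exp(2*I*pi/5)   exp(-4*I*pi/5)
  chi_3          1             exp(-4*I*pi/5)  exp(2*I*pi/5)   exp(-2*I*pi/5)  exp(4*I*pi/5) 
  chi_4          1             exp(-2*I*pi/5)  exp(-4*I*pi/5)  exp(4*I*pi/5)   exp(2*I*pi/5) 

Spot check: chi_1(3) = zeta_5^(1*3) = zeta_5^3 = exp(-4*I*pi/5).

Solution. Z/5Z is abelian, so all 5 irreducible complex representations are 1-dimensional. They are given by chi_k(m) = zeta_5^(k*m) for k = 0,...,4. Row orthogonality: sum_m chi_k(m) conj(chi_l(m)) = 5 * [k = l].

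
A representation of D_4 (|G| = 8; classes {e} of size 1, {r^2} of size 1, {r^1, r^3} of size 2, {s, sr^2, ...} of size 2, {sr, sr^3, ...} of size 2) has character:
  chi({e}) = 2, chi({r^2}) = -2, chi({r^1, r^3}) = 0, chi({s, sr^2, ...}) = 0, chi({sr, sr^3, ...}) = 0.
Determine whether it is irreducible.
Irreducible: <chi, chi> = 1.

Reasoning: <chi, chi> = (1/|G|) sum_C |C| * |chi(C)|^2 = (1/8)[1*|2|^2 + 1*|-2|^2 + 2*|0|^2 + 2*|0|^2 + 2*|0|^2]
  = (1/8)[(4) + (4) + (0) + (0) + (0)] = 8/8 = 1.
A character is irreducible iff <chi, chi> = 1, so this representation is irreducible.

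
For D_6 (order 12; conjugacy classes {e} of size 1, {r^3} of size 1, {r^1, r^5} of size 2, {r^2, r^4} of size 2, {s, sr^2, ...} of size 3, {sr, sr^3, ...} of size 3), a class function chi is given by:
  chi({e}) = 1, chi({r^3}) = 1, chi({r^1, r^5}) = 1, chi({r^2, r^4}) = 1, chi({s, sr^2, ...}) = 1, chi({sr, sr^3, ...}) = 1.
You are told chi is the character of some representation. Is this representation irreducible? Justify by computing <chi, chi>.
Irreducible: <chi, chi> = 1.

Working: <chi, chi> = (1/|G|) sum_C |C| * |chi(C)|^2 = (1/12)[1*|1|^2 + 1*|1|^2 + 2*|1|^2 + 2*|1|^2 + 3*|1|^2 + 3*|1|^2]
  = (1/12)[(1) + (1) + (2) + (2) + (3) + (3)] = 12/12 = 1.
A character is irreducible iff <chi, chi> = 1, so this representation is irreducible.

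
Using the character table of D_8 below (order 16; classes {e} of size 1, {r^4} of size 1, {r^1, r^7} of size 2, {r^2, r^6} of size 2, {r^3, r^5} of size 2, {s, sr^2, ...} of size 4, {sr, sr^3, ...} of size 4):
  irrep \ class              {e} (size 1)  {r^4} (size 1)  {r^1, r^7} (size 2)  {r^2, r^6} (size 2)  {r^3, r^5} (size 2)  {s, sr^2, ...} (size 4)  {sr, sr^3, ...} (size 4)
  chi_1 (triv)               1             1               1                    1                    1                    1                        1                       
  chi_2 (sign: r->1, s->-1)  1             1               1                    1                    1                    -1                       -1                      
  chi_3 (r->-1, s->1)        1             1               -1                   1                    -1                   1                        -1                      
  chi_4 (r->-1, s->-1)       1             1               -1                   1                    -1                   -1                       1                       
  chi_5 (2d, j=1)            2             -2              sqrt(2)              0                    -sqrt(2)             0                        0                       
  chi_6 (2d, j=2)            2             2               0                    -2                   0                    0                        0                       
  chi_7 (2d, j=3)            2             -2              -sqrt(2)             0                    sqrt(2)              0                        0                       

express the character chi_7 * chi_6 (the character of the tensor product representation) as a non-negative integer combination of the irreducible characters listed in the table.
chi_7 tensor chi_6 = chi_5 + chi_7 (all other irreducibles have multiplicity 0).

Justification: The character of a tensor product is the pointwise product (chi_7 * chi_6)(C) = chi_7(C) * chi_6(C):
  {e}: (2)*(2), {r^4}: (-2)*(2), {r^1, r^7}: (-sqrt(2))*(0), {r^2, r^6}: (0)*(-2), {r^3, r^5}: (sqrt(2))*(0), {s, sr^2, ...}: (0)*(0), {sr, sr^3, ...}: (0)*(0)
so (chi_7 * chi_6) takes values
  {e} -> 4, {r^4} -> -4, {r^1, r^7} -> 0, {r^2, r^6} -> 0, {r^3, r^5} -> 0, {s, sr^2, ...} -> 0, {sr, sr^3, ...} -> 0.
Now take the inner product of this character with each irreducible chi from the table, <chi_7*chi_6, chi> = (1/16) sum_C |C| (chi_7*chi_6)(C) conj(chi(C)):
  <chi_7*chi_6, chi_1> = (1/16)[1*(4)*conj(1) + 1*(-4)*conj(1) + 2*(0)*conj(1) + 2*(0)*conj(1) + 2*(0)*conj(1) + 4*(0)*conj(1) + 4*(0)*conj(1)]
      = (1/16)[(4) + (-4) + (0) + (0) + (0) + (0) + (0)] = 0/16 = 0
  <chi_7*chi_6, chi_2> = (1/16)[1*(4)*conj(1) + 1*(-4)*conj(1) + 2*(0)*conj(1) + 2*(0)*conj(1) + 2*(0)*conj(1) + 4*(0)*conj(-1) + 4*(0)*conj(-1)]
      = (1/16)[(4) + (-4) + (0) + (0) + (0) + (0) + (0)] = 0/16 = 0
  <chi_7*chi_6, chi_3> = (1/16)[1*(4)*conj(1) + 1*(-4)*conj(1) + 2*(0)*conj(-1) + 2*(0)*conj(1) + 2*(0)*conj(-1) + 4*(0)*conj(1) + 4*(0)*conj(-1)]
      = (1/16)[(4) + (-4) + (0) + (0) + (0) + (0) + (0)] = 0/16 = 0
  <chi_7*chi_6, chi_4> = (1/16)[1*(4)*conj(1) + 1*(-4)*conj(1) + 2*(0)*conj(-1) + 2*(0)*conj(1) + 2*(0)*conj(-1) + 4*(0)*conj(-1) + 4*(0)*conj(1)]
      = (1/16)[(4) + (-4) + (0) + (0) + (0) + (0) + (0)] = 0/16 = 0
  <chi_7*chi_6, chi_5> = (1/16)[1*(4)*conj(2) + 1*(-4)*conj(-2) + 2*(0)*conj(sqrt(2)) + 2*(0)*conj(0) + 2*(0)*conj(-sqrt(2)) + 4*(0)*conj(0) + 4*(0)*conj(0)]
      = (1/16)[(8) + (8) + (0) + (0) + (0) + (0) + (0)] = 16/16 = 1
  <chi_7*chi_6, chi_6> = (1/16)[1*(4)*conj(2) + 1*(-4)*conj(2) + 2*(0)*conj(0) + 2*(0)*conj(-2) + 2*(0)*conj(0) + 4*(0)*conj(0) + 4*(0)*conj(0)]
      = (1/16)[(8) + (-8) + (0) + (0) + (0) + (0) + (0)] = 0/16 = 0
  <chi_7*chi_6, chi_7> = (1/16)[1*(4)*conj(2) + 1*(-4)*conj(-2) + 2*(0)*conj(-sqrt(2)) + 2*(0)*conj(0) + 2*(0)*conj(sqrt(2)) + 4*(0)*conj(0) + 4*(0)*conj(0)]
      = (1/16)[(8) + (8) + (0) + (0) + (0) + (0) + (0)] = 16/16 = 1
Hence the multiplicities are chi_5: 1, chi_7: 1. Dimension check: dim(chi_7)*dim(chi_6) = 2*2 = 4 and sum (mult * dim) = 1*2 + 1*2 = 4.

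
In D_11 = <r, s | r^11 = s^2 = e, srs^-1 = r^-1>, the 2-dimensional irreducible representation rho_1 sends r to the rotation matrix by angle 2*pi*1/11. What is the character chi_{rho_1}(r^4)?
chi_{rho_1}(r^4) = 2*cos(2*pi*1*4/11) = -2*cos(3*pi/11)

Derivation: rho_1(r^4) is rotation by angle 2*pi*1*4/11, whose trace is 2*cos(2*pi*1*4/11) = -2*cos(3*pi/11).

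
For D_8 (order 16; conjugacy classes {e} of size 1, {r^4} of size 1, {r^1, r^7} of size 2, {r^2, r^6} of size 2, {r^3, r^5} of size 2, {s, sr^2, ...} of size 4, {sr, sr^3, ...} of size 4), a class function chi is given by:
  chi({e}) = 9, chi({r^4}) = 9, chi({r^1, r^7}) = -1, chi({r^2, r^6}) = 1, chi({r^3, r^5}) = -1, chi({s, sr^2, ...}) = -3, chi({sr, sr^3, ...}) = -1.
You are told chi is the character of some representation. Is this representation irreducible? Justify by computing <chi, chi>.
Not irreducible (reducible): <chi, chi> = 13 > 1.

Details: <chi, chi> = (1/|G|) sum_C |C| * |chi(C)|^2 = (1/16)[1*|9|^2 + 1*|9|^2 + 2*|-1|^2 + 2*|1|^2 + 2*|-1|^2 + 4*|-3|^2 + 4*|-1|^2]
  = (1/16)[(81) + (81) + (2) + (2) + (2) + (36) + (4)] = 208/16 = 13.
A character is irreducible iff <chi, chi> = 1, so this representation is reducible.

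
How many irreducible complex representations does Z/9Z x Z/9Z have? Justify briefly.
81

Solution. The number of irreducible complex representations of a finite group equals its number of conjugacy classes. Z/9Z x Z/9Z is abelian of order 81, so every element is its own conjugacy class: 81 classes, so Z/9Z x Z/9Z (order 81) has exactly 81 irreducible complex representations.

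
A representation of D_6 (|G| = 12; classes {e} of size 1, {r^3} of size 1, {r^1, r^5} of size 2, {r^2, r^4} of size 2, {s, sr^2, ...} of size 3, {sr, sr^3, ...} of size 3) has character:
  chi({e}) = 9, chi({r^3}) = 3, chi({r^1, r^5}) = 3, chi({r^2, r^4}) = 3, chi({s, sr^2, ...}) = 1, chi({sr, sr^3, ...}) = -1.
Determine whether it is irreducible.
Not irreducible (reducible): <chi, chi> = 11 > 1.

Proof sketch: <chi, chi> = (1/|G|) sum_C |C| * |chi(C)|^2 = (1/12)[1*|9|^2 + 1*|3|^2 + 2*|3|^2 + 2*|3|^2 + 3*|1|^2 + 3*|-1|^2]
  = (1/12)[(81) + (9) + (18) + (18) + (3) + (3)] = 132/12 = 11.
A character is irreducible iff <chi, chi> = 1, so this representation is reducible.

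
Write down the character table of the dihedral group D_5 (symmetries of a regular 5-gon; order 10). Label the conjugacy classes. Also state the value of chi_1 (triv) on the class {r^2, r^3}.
Conjugacy classes: {e} of size 1, {r^1, r^4} of size 2, {r^2, r^3} of size 2, {s, sr, ..., sr^4} of size 5.
Character table:
  irrep \ class              {e} (size 1)  {r^1, r^4} (size 2)  {r^2, r^3} (size 2)  {s, sr, ..., sr^4} (size 5)
  chi_1 (triv)               1             1                    1                    1                          
  chi_2 (sign: r->1, s->-1)  1             1                    1                    -1                         
  chi_3 (2d, j=1)            2             -1/2 + sqrt(5)/2     -sqrt(5)/2 - 1/2     0                          
  chi_4 (2d, j=2)            2             -sqrt(5)/2 - 1/2     -1/2 + sqrt(5)/2     0                          

Spot check: chi_1 (triv) on {r^2, r^3} = 1.

Why: D_5 has order 2*5 = 10 with 4 conjugacy classes, hence 4 irreducibles. Sum of squared dims 1 + 1 + 4 + 4 = 10 = |G|. Linear characters come from the abelianisation; the 2-dimensional irreps have character r^k -> 2*cos(2*pi*j*k/5), reflections -> 0.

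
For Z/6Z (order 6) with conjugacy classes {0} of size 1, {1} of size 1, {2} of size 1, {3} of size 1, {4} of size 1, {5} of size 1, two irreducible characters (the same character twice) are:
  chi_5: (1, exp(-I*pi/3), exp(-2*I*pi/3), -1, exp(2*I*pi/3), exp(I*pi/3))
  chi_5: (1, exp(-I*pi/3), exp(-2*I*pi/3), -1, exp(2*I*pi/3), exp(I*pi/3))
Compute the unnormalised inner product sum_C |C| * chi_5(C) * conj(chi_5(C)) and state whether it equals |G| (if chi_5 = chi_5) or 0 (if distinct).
Sum = 6 = |G| = 6; so <chi_5, chi_5> = 1 (norm-1 confirms irreducibility).

Derivation: Compute term by term over conjugacy classes (|C| * chi_5(C) * conj(chi_5(C))):
  1*(1)*conj(1) + 1*(exp(-I*pi/3))*conj(exp(-I*pi/3)) + 1*(exp(-2*I*pi/3))*conj(exp(-2*I*pi/3)) + 1*(-1)*conj(-1) + 1*(exp(2*I*pi/3))*conj(exp(2*I*pi/3)) + 1*(exp(I*pi/3))*conj(exp(I*pi/3))
  = (1) + (1) + (1) + (1) + (1) + (1)
  = 6.
(Exp terms are combined using exp(i*s)*conj(exp(i*t)) = exp(i*(s-t)), and sums of them are collapsed using the identity that for every m > 1 the m distinct m-th roots of unity sum to 0, e.g. 1 + exp(2*I*pi/3) + exp(-2*I*pi/3) = 0.)
Dividing by |G| = 6 gives 6/6 = 1, matching the row-orthogonality relation <chi_5, chi_5> = [chi_5 = chi_5].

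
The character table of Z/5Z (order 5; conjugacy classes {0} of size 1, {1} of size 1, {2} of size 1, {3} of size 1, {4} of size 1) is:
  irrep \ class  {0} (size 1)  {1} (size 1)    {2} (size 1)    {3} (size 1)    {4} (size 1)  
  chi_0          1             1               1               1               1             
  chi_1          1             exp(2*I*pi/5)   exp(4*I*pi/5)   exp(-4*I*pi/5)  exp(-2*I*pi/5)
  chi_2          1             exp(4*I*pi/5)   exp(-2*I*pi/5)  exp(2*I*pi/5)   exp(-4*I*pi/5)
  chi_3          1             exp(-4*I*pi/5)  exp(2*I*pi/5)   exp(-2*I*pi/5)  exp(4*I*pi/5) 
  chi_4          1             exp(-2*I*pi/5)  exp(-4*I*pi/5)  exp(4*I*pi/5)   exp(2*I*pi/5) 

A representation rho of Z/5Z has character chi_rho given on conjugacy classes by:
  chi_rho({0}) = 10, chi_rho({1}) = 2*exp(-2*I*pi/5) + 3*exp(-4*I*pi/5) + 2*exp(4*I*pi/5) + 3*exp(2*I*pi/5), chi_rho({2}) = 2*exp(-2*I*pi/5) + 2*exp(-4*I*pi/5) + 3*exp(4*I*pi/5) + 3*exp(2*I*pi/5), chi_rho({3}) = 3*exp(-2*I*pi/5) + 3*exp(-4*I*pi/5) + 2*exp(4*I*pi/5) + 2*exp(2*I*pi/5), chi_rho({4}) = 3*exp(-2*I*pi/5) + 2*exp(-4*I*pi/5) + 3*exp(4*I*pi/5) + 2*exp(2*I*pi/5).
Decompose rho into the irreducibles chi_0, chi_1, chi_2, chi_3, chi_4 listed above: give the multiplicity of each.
Multiplicities: chi_0: 0, chi_1: 3, chi_2: 2, chi_3: 3, chi_4: 2.

Argument: Use <chi_rho, chi> = (1/|G|) sum_C |C| * chi_rho(C) * conj(chi(C)) with |G| = 5 for each irreducible chi in the table:
  <chi_rho, chi_0> = (1/5)[1*(10)*conj(1) + 1*(2*exp(-2*I*pi/5) + 3*exp(-4*I*pi/5) + 2*exp(4*I*pi/5) + 3*exp(2*I*pi/5))*conj(1) + 1*(2*exp(-2*I*pi/5) + 2*exp(-4*I*pi/5) + 3*exp(4*I*pi/5) + 3*exp(2*I*pi/5))*conj(1) + 1*(3*exp(-2*I*pi/5) + 3*exp(-4*I*pi/5) + 2*exp(4*I*pi/5) + 2*exp(2*I*pi/5))*conj(1) + 1*(3*exp(-2*I*pi/5) + 2*exp(-4*I*pi/5) + 3*exp(4*I*pi/5) + 2*exp(2*I*pi/5))*conj(1)]
      = (1/5)[(10) + (2*exp(-2*I*pi/5) + 3*exp(-4*I*pi/5) + 2*exp(4*I*pi/5) + 3*exp(2*I*pi/5)) + (2*exp(-2*I*pi/5) + 2*exp(-4*I*pi/5) + 3*exp(4*I*pi/5) + 3*exp(2*I*pi/5)) + (3*exp(-2*I*pi/5) + 3*exp(-4*I*pi/5) + 2*exp(4*I*pi/5) + 2*exp(2*I*pi/5)) + (3*exp(-2*I*pi/5) + 2*exp(-4*I*pi/5) + 3*exp(4*I*pi/5) + 2*exp(2*I*pi/5))] = 0/5 = 0
  <chi_rho, chi_1> = (1/5)[1*(10)*conj(1) + 1*(2*exp(-2*I*pi/5) + 3*exp(-4*I*pi/5) + 2*exp(4*I*pi/5) + 3*exp(2*I*pi/5))*conj(exp(2*I*pi/5)) + 1*(2*exp(-2*I*pi/5) + 2*exp(-4*I*pi/5) + 3*exp(4*I*pi/5) + 3*exp(2*I*pi/5))*conj(exp(4*I*pi/5)) + 1*(3*exp(-2*I*pi/5) + 3*exp(-4*I*pi/5) + 2*exp(4*I*pi/5) + 2*exp(2*I*pi/5))*conj(exp(-4*I*pi/5)) + 1*(3*exp(-2*I*pi/5) + 2*exp(-4*I*pi/5) + 3*exp(4*I*pi/5) + 2*exp(2*I*pi/5))*conj(exp(-2*I*pi/5))]
      = (1/5)[(10) + (3 + 2*exp(-4*I*pi/5) + 3*exp(4*I*pi/5) + 2*exp(2*I*pi/5)) + (3 + 3*exp(-2*I*pi/5) + 2*exp(4*I*pi/5) + 2*exp(2*I*pi/5)) + (3 + 2*exp(-2*I*pi/5) + 2*exp(-4*I*pi/5) + 3*exp(2*I*pi/5)) + (3 + 2*exp(-2*I*pi/5) + 3*exp(-4*I*pi/5) + 2*exp(4*I*pi/5))] = 15/5 = 3
  <chi_rho, chi_2> = (1/5)[1*(10)*conj(1) + 1*(2*exp(-2*I*pi/5) + 3*exp(-4*I*pi/5) + 2*exp(4*I*pi/5) + 3*exp(2*I*pi/5))*conj(exp(4*I*pi/5)) + 1*(2*exp(-2*I*pi/5) + 2*exp(-4*I*pi/5) + 3*exp(4*I*pi/5) + 3*exp(2*I*pi/5))*conj(exp(-2*I*pi/5)) + 1*(3*exp(-2*I*pi/5) + 3*exp(-4*I*pi/5) + 2*exp(4*I*pi/5) + 2*exp(2*I*pi/5))*conj(exp(2*I*pi/5)) + 1*(3*exp(-2*I*pi/5) + 2*exp(-4*I*pi/5) + 3*exp(4*I*pi/5) + 2*exp(2*I*pi/5))*conj(exp(-4*I*pi/5))]
      = (1/5)[(10) + (2 + 3*exp(-2*I*pi/5) + 2*exp(4*I*pi/5) + 3*exp(2*I*pi/5)) + (2 + 2*exp(-2*I*pi/5) + 3*exp(-4*I*pi/5) + 3*exp(4*I*pi/5)) + (2 + 3*exp(-4*I*pi/5) + 3*exp(4*I*pi/5) + 2*exp(2*I*pi/5)) + (2 + 3*exp(-2*I*pi/5) + 2*exp(-4*I*pi/5) + 3*exp(2*I*pi/5))] = 10/5 = 2
  <chi_rho, chi_3> = (1/5)[1*(10)*conj(1) + 1*(2*exp(-2*I*pi/5) + 3*exp(-4*I*pi/5) + 2*exp(4*I*pi/5) + 3*exp(2*I*pi/5))*conj(exp(-4*I*pi/5)) + 1*(2*exp(-2*I*pi/5) + 2*exp(-4*I*pi/5) + 3*exp(4*I*pi/5) + 3*exp(2*I*pi/5))*conj(exp(2*I*pi/5)) + 1*(3*exp(-2*I*pi/5) + 3*exp(-4*I*pi/5) + 2*exp(4*I*pi/5) + 2*exp(2*I*pi/5))*conj(exp(-2*I*pi/5)) + 1*(3*exp(-2*I*pi/5) + 2*exp(-4*I*pi/5) + 3*exp(4*I*pi/5) + 2*exp(2*I*pi/5))*conj(exp(4*I*pi/5))]
      = (1/5)[(10) + (3 + 2*exp(-2*I*pi/5) + 3*exp(-4*I*pi/5) + 2*exp(2*I*pi/5)) + (3 + 2*exp(-4*I*pi/5) + 2*exp(4*I*pi/5) + 3*exp(2*I*pi/5)) + (3 + 3*exp(-2*I*pi/5) + 2*exp(-4*I*pi/5) + 2*exp(4*I*pi/5)) + (3 + 2*exp(-2*I*pi/5) + 3*exp(4*I*pi/5) + 2*exp(2*I*pi/5))] = 15/5 = 3
  <chi_rho, chi_4> = (1/5)[1*(10)*conj(1) + 1*(2*exp(-2*I*pi/5) + 3*exp(-4*I*pi/5) + 2*exp(4*I*pi/5) + 3*exp(2*I*pi/5))*conj(exp(-2*I*pi/5)) + 1*(2*exp(-2*I*pi/5) + 2*exp(-4*I*pi/5) + 3*exp(4*I*pi/5) + 3*exp(2*I*pi/5))*conj(exp(-4*I*pi/5)) + 1*(3*exp(-2*I*pi/5) + 3*exp(-4*I*pi/5) + 2*exp(4*I*pi/5) + 2*exp(2*I*pi/5))*conj(exp(4*I*pi/5)) + 1*(3*exp(-2*I*pi/5) + 2*exp(-4*I*pi/5) + 3*exp(4*I*pi/5) + 2*exp(2*I*pi/5))*conj(exp(2*I*pi/5))]
      = (1/5)[(10) + (2 + 3*exp(-2*I*pi/5) + 2*exp(-4*I*pi/5) + 3*exp(4*I*pi/5)) + (2 + 3*exp(-2*I*pi/5) + 3*exp(-4*I*pi/5) + 2*exp(2*I*pi/5)) + (2 + 2*exp(-2*I*pi/5) + 3*exp(4*I*pi/5) + 3*exp(2*I*pi/5)) + (2 + 3*exp(-4*I*pi/5) + 2*exp(4*I*pi/5) + 3*exp(2*I*pi/5))] = 10/5 = 2
(Exp terms are combined using exp(i*s)*conj(exp(i*t)) = exp(i*(s-t)), and sums of them are collapsed using the identity that for every m > 1 the m distinct m-th roots of unity sum to 0, e.g. 1 + exp(2*I*pi/3) + exp(-2*I*pi/3) = 0.)
Dimension check: dim(rho) = sum (mult * dim) = 0*1 + 3*1 + 2*1 + 3*1 + 2*1 = 10 = chi_rho(e) = 10.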